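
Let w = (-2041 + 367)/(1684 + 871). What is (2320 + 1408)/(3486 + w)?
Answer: 595315/556566 ≈ 1.0696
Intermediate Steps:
w = -1674/2555 ≈ -0.65519
(2320 + 1408)/(3486 + w) = (2320 + 1408)/(3486 - 1674/2555) = 3728/(8905056/2555) = 3728*(2555/8905056) = 595315/556566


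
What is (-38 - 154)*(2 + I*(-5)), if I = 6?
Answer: 5376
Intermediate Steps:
(-38 - 154)*(2 + I*(-5)) = (-38 - 154)*(2 + 6*(-5)) = -192*(2 - 30) = -192*(-28) = 5376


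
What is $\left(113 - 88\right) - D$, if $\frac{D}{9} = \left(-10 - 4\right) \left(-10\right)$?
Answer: $-1235$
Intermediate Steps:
$D = 1260$ ($D = 9 \left(-10 - 4\right) \left(-10\right) = 9 \left(\left(-14\right) \left(-10\right)\right) = 9 \cdot 140 = 1260$)
$\left(113 - 88\right) - D = \left(113 - 88\right) - 1260 = 25 - 1260 = -1235$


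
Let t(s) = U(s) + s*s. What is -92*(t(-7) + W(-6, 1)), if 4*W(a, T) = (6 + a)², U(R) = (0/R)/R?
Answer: -4508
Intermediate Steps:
U(R) = 0 (U(R) = 0/R = 0)
W(a, T) = (6 + a)²/4
t(s) = s² (t(s) = 0 + s*s = 0 + s² = s²)
-92*(t(-7) + W(-6, 1)) = -92*((-7)² + (6 - 6)²/4) = -92*(49 + (¼)*0²) = -92*(49 + (¼)*0) = -92*(49 + 0) = -92*49 = -4508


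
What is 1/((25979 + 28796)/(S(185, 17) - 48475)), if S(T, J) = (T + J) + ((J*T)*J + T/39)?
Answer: 202673/2136225 ≈ 0.094874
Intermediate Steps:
S(T, J) = J + 40*T/39 + T*J² (S(T, J) = (J + T) + (T*J² + T*(1/39)) = (J + T) + (T*J² + T/39) = (J + T) + (T/39 + T*J²) = J + 40*T/39 + T*J²)
1/((25979 + 28796)/(S(185, 17) - 48475)) = 1/((25979 + 28796)/((17 + (40/39)*185 + 185*17²) - 48475)) = 1/(54775/((17 + 7400/39 + 185*289) - 48475)) = 1/(54775/((17 + 7400/39 + 53465) - 48475)) = 1/(54775/(2093198/39 - 48475)) = 1/(54775/(202673/39)) = 1/(54775*(39/202673)) = 1/(2136225/202673) = 202673/2136225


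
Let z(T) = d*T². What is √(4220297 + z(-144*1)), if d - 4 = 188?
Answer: √8201609 ≈ 2863.8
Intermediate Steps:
d = 192 (d = 4 + 188 = 192)
z(T) = 192*T²
√(4220297 + z(-144*1)) = √(4220297 + 192*(-144*1)²) = √(4220297 + 192*(-144)²) = √(4220297 + 192*20736) = √(4220297 + 3981312) = √8201609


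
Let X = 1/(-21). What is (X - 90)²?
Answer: 3575881/441 ≈ 8108.6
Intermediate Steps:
X = -1/21 ≈ -0.047619
(X - 90)² = (-1/21 - 90)² = (-1891/21)² = 3575881/441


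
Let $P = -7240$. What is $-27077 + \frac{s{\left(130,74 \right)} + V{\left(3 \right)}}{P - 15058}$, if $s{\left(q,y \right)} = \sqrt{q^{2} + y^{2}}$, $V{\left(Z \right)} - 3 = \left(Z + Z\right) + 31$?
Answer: $- \frac{301881493}{11149} - \frac{\sqrt{5594}}{11149} \approx -27077.0$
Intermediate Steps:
$V{\left(Z \right)} = 34 + 2 Z$ ($V{\left(Z \right)} = 3 + \left(\left(Z + Z\right) + 31\right) = 3 + \left(2 Z + 31\right) = 3 + \left(31 + 2 Z\right) = 34 + 2 Z$)
$-27077 + \frac{s{\left(130,74 \right)} + V{\left(3 \right)}}{P - 15058} = -27077 + \frac{\sqrt{130^{2} + 74^{2}} + \left(34 + 2 \cdot 3\right)}{-7240 - 15058} = -27077 + \frac{\sqrt{16900 + 5476} + \left(34 + 6\right)}{-22298} = -27077 + \left(\sqrt{22376} + 40\right) \left(- \frac{1}{22298}\right) = -27077 + \left(2 \sqrt{5594} + 40\right) \left(- \frac{1}{22298}\right) = -27077 + \left(40 + 2 \sqrt{5594}\right) \left(- \frac{1}{22298}\right) = -27077 - \left(\frac{20}{11149} + \frac{\sqrt{5594}}{11149}\right) = - \frac{301881493}{11149} - \frac{\sqrt{5594}}{11149}$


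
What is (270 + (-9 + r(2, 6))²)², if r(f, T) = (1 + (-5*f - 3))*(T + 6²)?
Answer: 69400106721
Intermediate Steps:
r(f, T) = (-2 - 5*f)*(36 + T) (r(f, T) = (1 + (-3 - 5*f))*(T + 36) = (-2 - 5*f)*(36 + T))
(270 + (-9 + r(2, 6))²)² = (270 + (-9 + (-72 - 180*2 - 2*6 - 5*6*2))²)² = (270 + (-9 + (-72 - 360 - 12 - 60))²)² = (270 + (-9 - 504)²)² = (270 + (-513)²)² = (270 + 263169)² = 263439² = 69400106721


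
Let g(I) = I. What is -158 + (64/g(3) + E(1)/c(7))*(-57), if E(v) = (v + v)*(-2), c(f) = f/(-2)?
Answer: -10074/7 ≈ -1439.1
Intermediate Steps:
c(f) = -f/2 (c(f) = f*(-½) = -f/2)
E(v) = -4*v (E(v) = (2*v)*(-2) = -4*v)
-158 + (64/g(3) + E(1)/c(7))*(-57) = -158 + (64/3 + (-4*1)/((-½*7)))*(-57) = -158 + (64*(⅓) - 4/(-7/2))*(-57) = -158 + (64/3 - 4*(-2/7))*(-57) = -158 + (64/3 + 8/7)*(-57) = -158 + (472/21)*(-57) = -158 - 8968/7 = -10074/7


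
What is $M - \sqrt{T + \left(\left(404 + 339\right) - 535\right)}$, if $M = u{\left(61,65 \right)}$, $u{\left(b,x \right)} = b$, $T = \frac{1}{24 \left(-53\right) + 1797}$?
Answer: $61 - \frac{\sqrt{2293221}}{105} \approx 46.578$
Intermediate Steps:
$T = \frac{1}{525}$ ($T = \frac{1}{-1272 + 1797} = \frac{1}{525} \approx 0.0019048$)
$M = 61$
$M - \sqrt{T + \left(\left(404 + 339\right) - 535\right)} = 61 - \sqrt{\frac{1}{525} + \left(\left(404 + 339\right) - 535\right)} = 61 - \sqrt{\frac{1}{525} + \left(743 - 535\right)} = 61 - \sqrt{\frac{1}{525} + 208} = 61 - \sqrt{\frac{109201}{525}} = 61 - \frac{\sqrt{2293221}}{105}$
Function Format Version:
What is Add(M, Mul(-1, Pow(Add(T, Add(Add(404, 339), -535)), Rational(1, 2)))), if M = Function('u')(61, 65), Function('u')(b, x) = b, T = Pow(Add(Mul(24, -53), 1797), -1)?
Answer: Add(61, Mul(Rational(-1, 105), Pow(2293221, Rational(1, 2)))) ≈ 46.578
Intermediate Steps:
T = Rational(1, 525) (T = Pow(Add(-1272, 1797), -1) = Pow(525, -1) = Rational(1, 525) ≈ 0.0019048)
M = 61
Add(M, Mul(-1, Pow(Add(T, Add(Add(404, 339), -535)), Rational(1, 2)))) = Add(61, Mul(-1, Pow(Add(Rational(1, 525), Add(Add(404, 339), -535)), Rational(1, 2)))) = Add(61, Mul(-1, Pow(Add(Rational(1, 525), Add(743, -535)), Rational(1, 2)))) = Add(61, Mul(-1, Pow(Add(Rational(1, 525), 208), Rational(1, 2)))) = Add(61, Mul(-1, Pow(Rational(109201, 525), Rational(1, 2)))) = Add(61, Mul(-1, Mul(Rational(1, 105), Pow(2293221, Rational(1, 2))))) = Add(61, Mul(Rational(-1, 105), Pow(2293221, Rational(1, 2))))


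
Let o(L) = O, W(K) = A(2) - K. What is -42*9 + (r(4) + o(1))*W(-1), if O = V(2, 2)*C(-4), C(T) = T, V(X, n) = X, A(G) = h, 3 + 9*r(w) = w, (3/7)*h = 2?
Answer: -11413/27 ≈ -422.70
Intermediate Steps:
h = 14/3 (h = (7/3)*2 = 14/3 ≈ 4.6667)
r(w) = -1/3 + w/9
A(G) = 14/3
W(K) = 14/3 - K
O = -8 (O = 2*(-4) = -8)
o(L) = -8
-42*9 + (r(4) + o(1))*W(-1) = -42*9 + ((-1/3 + (1/9)*4) - 8)*(14/3 - 1*(-1)) = -378 + ((-1/3 + 4/9) - 8)*(14/3 + 1) = -378 + (1/9 - 8)*(17/3) = -378 - 71/9*17/3 = -378 - 1207/27 = -11413/27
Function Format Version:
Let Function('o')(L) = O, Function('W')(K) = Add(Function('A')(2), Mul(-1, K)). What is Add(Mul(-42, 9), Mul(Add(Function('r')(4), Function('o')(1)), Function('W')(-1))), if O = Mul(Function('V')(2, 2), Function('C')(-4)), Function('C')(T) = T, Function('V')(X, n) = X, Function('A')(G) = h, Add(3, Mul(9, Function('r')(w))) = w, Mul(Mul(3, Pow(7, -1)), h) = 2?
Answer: Rational(-11413, 27) ≈ -422.70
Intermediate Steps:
h = Rational(14, 3) (h = Mul(Rational(7, 3), 2) = Rational(14, 3) ≈ 4.6667)
Function('r')(w) = Add(Rational(-1, 3), Mul(Rational(1, 9), w))
Function('A')(G) = Rational(14, 3)
Function('W')(K) = Add(Rational(14, 3), Mul(-1, K))
O = -8 (O = Mul(2, -4) = -8)
Function('o')(L) = -8
Add(Mul(-42, 9), Mul(Add(Function('r')(4), Function('o')(1)), Function('W')(-1))) = Add(Mul(-42, 9), Mul(Add(Add(Rational(-1, 3), Mul(Rational(1, 9), 4)), -8), Add(Rational(14, 3), Mul(-1, -1)))) = Add(-378, Mul(Add(Add(Rational(-1, 3), Rational(4, 9)), -8), Add(Rational(14, 3), 1))) = Add(-378, Mul(Add(Rational(1, 9), -8), Rational(17, 3))) = Add(-378, Mul(Rational(-71, 9), Rational(17, 3))) = Add(-378, Rational(-1207, 27)) = Rational(-11413, 27)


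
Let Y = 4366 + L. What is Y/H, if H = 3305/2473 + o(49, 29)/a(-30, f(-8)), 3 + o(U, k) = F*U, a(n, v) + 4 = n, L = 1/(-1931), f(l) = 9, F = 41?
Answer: -20849232385/275364462 ≈ -75.715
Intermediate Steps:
L = -1/1931 ≈ -0.00051787
a(n, v) = -4 + n
o(U, k) = -3 + 41*U
Y = 8430745/1931 (Y = 4366 - 1/1931 = 8430745/1931 ≈ 4366.0)
H = -142602/2473 (H = 3305/2473 + (-3 + 41*49)/(-4 - 30) = 3305*(1/2473) + (-3 + 2009)/(-34) = 3305/2473 + 2006*(-1/34) = 3305/2473 - 59 = -142602/2473 ≈ -57.664)
Y/H = 8430745/(1931*(-142602/2473)) = (8430745/1931)*(-2473/142602) = -20849232385/275364462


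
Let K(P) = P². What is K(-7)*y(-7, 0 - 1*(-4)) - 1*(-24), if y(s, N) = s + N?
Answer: -123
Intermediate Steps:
y(s, N) = N + s
K(-7)*y(-7, 0 - 1*(-4)) - 1*(-24) = (-7)²*((0 - 1*(-4)) - 7) - 1*(-24) = 49*((0 + 4) - 7) + 24 = 49*(4 - 7) + 24 = 49*(-3) + 24 = -147 + 24 = -123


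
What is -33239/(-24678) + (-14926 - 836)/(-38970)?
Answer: 93572137/53427870 ≈ 1.7514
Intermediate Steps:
-33239/(-24678) + (-14926 - 836)/(-38970) = -33239*(-1/24678) - 15762*(-1/38970) = 33239/24678 + 2627/6495 = 93572137/53427870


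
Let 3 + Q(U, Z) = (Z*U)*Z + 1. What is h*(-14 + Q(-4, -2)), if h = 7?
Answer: -224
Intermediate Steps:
Q(U, Z) = -2 + U*Z² (Q(U, Z) = -3 + ((Z*U)*Z + 1) = -3 + ((U*Z)*Z + 1) = -3 + (U*Z² + 1) = -3 + (1 + U*Z²) = -2 + U*Z²)
h*(-14 + Q(-4, -2)) = 7*(-14 + (-2 - 4*(-2)²)) = 7*(-14 + (-2 - 4*4)) = 7*(-14 + (-2 - 16)) = 7*(-14 - 18) = 7*(-32) = -224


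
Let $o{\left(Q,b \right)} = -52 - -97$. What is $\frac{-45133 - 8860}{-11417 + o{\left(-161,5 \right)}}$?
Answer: $\frac{53993}{11372} \approx 4.7479$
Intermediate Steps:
$o{\left(Q,b \right)} = 45$ ($o{\left(Q,b \right)} = -52 + 97 = 45$)
$\frac{-45133 - 8860}{-11417 + o{\left(-161,5 \right)}} = \frac{-45133 - 8860}{-11417 + 45} = - \frac{53993}{-11372} = \left(-53993\right) \left(- \frac{1}{11372}\right) = \frac{53993}{11372}$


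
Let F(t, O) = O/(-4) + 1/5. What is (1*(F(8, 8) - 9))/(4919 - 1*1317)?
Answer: -27/9005 ≈ -0.0029983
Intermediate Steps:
F(t, O) = ⅕ - O/4 (F(t, O) = O*(-¼) + 1*(⅕) = -O/4 + ⅕ = ⅕ - O/4)
(1*(F(8, 8) - 9))/(4919 - 1*1317) = (1*((⅕ - ¼*8) - 9))/(4919 - 1*1317) = (1*((⅕ - 2) - 9))/(4919 - 1317) = (1*(-9/5 - 9))/3602 = (1*(-54/5))*(1/3602) = -54/5*1/3602 = -27/9005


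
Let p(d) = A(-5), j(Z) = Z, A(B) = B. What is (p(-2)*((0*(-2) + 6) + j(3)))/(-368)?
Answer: 45/368 ≈ 0.12228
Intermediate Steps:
p(d) = -5
(p(-2)*((0*(-2) + 6) + j(3)))/(-368) = -5*((0*(-2) + 6) + 3)/(-368) = -5*((0 + 6) + 3)*(-1/368) = -5*(6 + 3)*(-1/368) = -5*9*(-1/368) = -45*(-1/368) = 45/368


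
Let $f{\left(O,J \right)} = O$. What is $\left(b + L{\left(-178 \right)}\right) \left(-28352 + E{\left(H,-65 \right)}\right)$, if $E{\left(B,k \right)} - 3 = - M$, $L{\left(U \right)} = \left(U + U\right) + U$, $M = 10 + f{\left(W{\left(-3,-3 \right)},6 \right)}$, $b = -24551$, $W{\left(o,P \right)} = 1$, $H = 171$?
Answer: $711410600$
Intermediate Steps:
$M = 11$ ($M = 10 + 1 = 11$)
$L{\left(U \right)} = 3 U$ ($L{\left(U \right)} = 2 U + U = 3 U$)
$E{\left(B,k \right)} = -8$ ($E{\left(B,k \right)} = 3 - 11 = -8$)
$\left(b + L{\left(-178 \right)}\right) \left(-28352 + E{\left(H,-65 \right)}\right) = \left(-24551 + 3 \left(-178\right)\right) \left(-28352 - 8\right) = \left(-24551 - 534\right) \left(-28360\right) = \left(-25085\right) \left(-28360\right) = 711410600$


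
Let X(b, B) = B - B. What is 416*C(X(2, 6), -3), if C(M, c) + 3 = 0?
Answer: -1248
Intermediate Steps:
X(b, B) = 0
C(M, c) = -3 (C(M, c) = -3 + 0 = -3)
416*C(X(2, 6), -3) = 416*(-3) = -1248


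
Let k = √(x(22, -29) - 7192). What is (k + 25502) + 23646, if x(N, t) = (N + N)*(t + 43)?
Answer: 49148 + 4*I*√411 ≈ 49148.0 + 81.093*I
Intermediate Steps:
x(N, t) = 2*N*(43 + t) (x(N, t) = (2*N)*(43 + t) = 2*N*(43 + t))
k = 4*I*√411 (k = √(2*22*(43 - 29) - 7192) = √(2*22*14 - 7192) = √(616 - 7192) = √(-6576) = 4*I*√411 ≈ 81.093*I)
(k + 25502) + 23646 = (4*I*√411 + 25502) + 23646 = (25502 + 4*I*√411) + 23646 = 49148 + 4*I*√411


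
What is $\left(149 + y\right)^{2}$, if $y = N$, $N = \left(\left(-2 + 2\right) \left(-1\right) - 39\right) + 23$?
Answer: $17689$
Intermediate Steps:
$N = -16$ ($N = \left(0 \left(-1\right) - 39\right) + 23 = \left(0 - 39\right) + 23 = -39 + 23 = -16$)
$y = -16$
$\left(149 + y\right)^{2} = \left(149 - 16\right)^{2} = 133^{2} = 17689$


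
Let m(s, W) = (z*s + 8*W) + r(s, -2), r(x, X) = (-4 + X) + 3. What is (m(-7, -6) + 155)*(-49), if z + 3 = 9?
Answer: -3038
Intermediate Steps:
r(x, X) = -1 + X
z = 6 (z = -3 + 9 = 6)
m(s, W) = -3 + 6*s + 8*W (m(s, W) = (6*s + 8*W) + (-1 - 2) = (6*s + 8*W) - 3 = -3 + 6*s + 8*W)
(m(-7, -6) + 155)*(-49) = ((-3 + 6*(-7) + 8*(-6)) + 155)*(-49) = ((-3 - 42 - 48) + 155)*(-49) = (-93 + 155)*(-49) = 62*(-49) = -3038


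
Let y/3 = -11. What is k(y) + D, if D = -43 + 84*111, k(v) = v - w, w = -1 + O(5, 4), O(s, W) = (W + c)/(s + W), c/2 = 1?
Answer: 27745/3 ≈ 9248.3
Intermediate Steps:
c = 2 (c = 2*1 = 2)
y = -33 (y = 3*(-11) = -33)
O(s, W) = (2 + W)/(W + s) (O(s, W) = (W + 2)/(s + W) = (2 + W)/(W + s))
w = -1/3 (w = -1 + (2 + 4)/(4 + 5) = -1 + 6/9 = -1 + (1/9)*6 = -1 + 2/3 = -1/3 ≈ -0.33333)
k(v) = 1/3 + v (k(v) = v - 1*(-1/3) = v + 1/3 = 1/3 + v)
D = 9281 (D = -43 + 9324 = 9281)
k(y) + D = (1/3 - 33) + 9281 = -98/3 + 9281 = 27745/3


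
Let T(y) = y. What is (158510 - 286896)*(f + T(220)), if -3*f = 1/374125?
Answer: -31701391956614/1122375 ≈ -2.8245e+7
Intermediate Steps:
f = -1/1122375 (f = -⅓/374125 = -⅓*1/374125 = -1/1122375 ≈ -8.9097e-7)
(158510 - 286896)*(f + T(220)) = (158510 - 286896)*(-1/1122375 + 220) = -128386*246922499/1122375 = -31701391956614/1122375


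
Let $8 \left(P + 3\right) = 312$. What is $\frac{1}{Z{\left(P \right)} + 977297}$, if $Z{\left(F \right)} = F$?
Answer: $\frac{1}{977333} \approx 1.0232 \cdot 10^{-6}$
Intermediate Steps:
$P = 36$ ($P = -3 + \frac{1}{8} \cdot 312 = -3 + 39 = 36$)
$\frac{1}{Z{\left(P \right)} + 977297} = \frac{1}{36 + 977297} = \frac{1}{977333}$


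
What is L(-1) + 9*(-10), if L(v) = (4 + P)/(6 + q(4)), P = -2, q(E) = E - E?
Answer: -269/3 ≈ -89.667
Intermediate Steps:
q(E) = 0
L(v) = ⅓ (L(v) = (4 - 2)/(6 + 0) = 2/6 = 2*(⅙) = ⅓)
L(-1) + 9*(-10) = ⅓ + 9*(-10) = ⅓ - 90 = -269/3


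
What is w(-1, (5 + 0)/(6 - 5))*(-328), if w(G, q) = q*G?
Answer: 1640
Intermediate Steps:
w(G, q) = G*q
w(-1, (5 + 0)/(6 - 5))*(-328) = -(5 + 0)/(6 - 5)*(-328) = -5/1*(-328) = -5*(-328) = 1640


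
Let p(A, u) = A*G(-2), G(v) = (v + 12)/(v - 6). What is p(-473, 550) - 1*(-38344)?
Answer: 155741/4 ≈ 38935.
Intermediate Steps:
G(v) = (12 + v)/(-6 + v)
p(A, u) = -5*A/4 (p(A, u) = A*((12 - 2)/(-6 - 2)) = A*(10/(-8)) = A*(-1/8*10) = A*(-5/4) = -5*A/4)
p(-473, 550) - 1*(-38344) = -5/4*(-473) - 1*(-38344) = 2365/4 + 38344 = 155741/4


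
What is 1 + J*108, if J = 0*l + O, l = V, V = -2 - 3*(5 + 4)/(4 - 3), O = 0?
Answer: 1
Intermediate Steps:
V = -29 (V = -2 - 27/1 = -2 - 27 = -29)
l = -29
J = 0 (J = 0*(-29) + 0 = 0 + 0 = 0)
1 + J*108 = 1 + 0*108 = 1 + 0 = 1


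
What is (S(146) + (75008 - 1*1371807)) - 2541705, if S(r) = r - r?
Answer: -3838504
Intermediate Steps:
S(r) = 0
(S(146) + (75008 - 1*1371807)) - 2541705 = (0 + (75008 - 1*1371807)) - 2541705 = (0 + (75008 - 1371807)) - 2541705 = (0 - 1296799) - 2541705 = -1296799 - 2541705 = -3838504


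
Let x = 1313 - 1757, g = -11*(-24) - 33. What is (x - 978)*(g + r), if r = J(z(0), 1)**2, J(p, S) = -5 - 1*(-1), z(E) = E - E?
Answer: -351234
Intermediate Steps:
g = 231 (g = 264 - 33 = 231)
z(E) = 0
J(p, S) = -4 (J(p, S) = -5 + 1 = -4)
r = 16 (r = (-4)**2 = 16)
x = -444
(x - 978)*(g + r) = (-444 - 978)*(231 + 16) = -1422*247 = -351234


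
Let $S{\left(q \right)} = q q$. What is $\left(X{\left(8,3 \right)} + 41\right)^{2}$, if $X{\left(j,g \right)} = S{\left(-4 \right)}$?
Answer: $3249$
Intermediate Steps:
$S{\left(q \right)} = q^{2}$
$X{\left(j,g \right)} = 16$ ($X{\left(j,g \right)} = \left(-4\right)^{2} = 16$)
$\left(X{\left(8,3 \right)} + 41\right)^{2} = \left(16 + 41\right)^{2} = 57^{2} = 3249$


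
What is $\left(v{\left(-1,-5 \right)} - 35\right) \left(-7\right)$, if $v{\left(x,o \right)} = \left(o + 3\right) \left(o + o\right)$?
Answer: $105$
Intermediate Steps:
$v{\left(x,o \right)} = 2 o \left(3 + o\right)$ ($v{\left(x,o \right)} = \left(3 + o\right) 2 o = 2 o \left(3 + o\right)$)
$\left(v{\left(-1,-5 \right)} - 35\right) \left(-7\right) = \left(2 \left(-5\right) \left(3 - 5\right) - 35\right) \left(-7\right) = \left(2 \left(-5\right) \left(-2\right) - 35\right) \left(-7\right) = \left(20 - 35\right) \left(-7\right) = \left(-15\right) \left(-7\right) = 105$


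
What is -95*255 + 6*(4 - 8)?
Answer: -24249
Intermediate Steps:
-95*255 + 6*(4 - 8) = -24225 + 6*(-4) = -24225 - 24 = -24249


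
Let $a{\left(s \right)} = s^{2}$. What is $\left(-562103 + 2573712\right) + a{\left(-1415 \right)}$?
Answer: $4013834$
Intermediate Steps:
$\left(-562103 + 2573712\right) + a{\left(-1415 \right)} = \left(-562103 + 2573712\right) + \left(-1415\right)^{2} = 2011609 + 2002225 = 4013834$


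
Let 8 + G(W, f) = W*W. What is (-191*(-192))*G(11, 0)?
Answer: 4143936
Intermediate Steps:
G(W, f) = -8 + W**2 (G(W, f) = -8 + W*W = -8 + W**2)
(-191*(-192))*G(11, 0) = (-191*(-192))*(-8 + 11**2) = 36672*(-8 + 121) = 36672*113 = 4143936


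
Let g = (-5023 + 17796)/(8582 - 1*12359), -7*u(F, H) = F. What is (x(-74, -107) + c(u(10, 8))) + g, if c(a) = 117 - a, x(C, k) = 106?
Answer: 5844256/26439 ≈ 221.05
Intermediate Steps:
u(F, H) = -F/7
g = -12773/3777 (g = 12773/(8582 - 12359) = 12773/(-3777) = 12773*(-1/3777) = -12773/3777 ≈ -3.3818)
(x(-74, -107) + c(u(10, 8))) + g = (106 + (117 - (-1)*10/7)) - 12773/3777 = (106 + (117 - 1*(-10/7))) - 12773/3777 = (106 + (117 + 10/7)) - 12773/3777 = (106 + 829/7) - 12773/3777 = 1571/7 - 12773/3777 = 5844256/26439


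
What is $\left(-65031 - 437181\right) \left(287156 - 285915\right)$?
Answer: $-623245092$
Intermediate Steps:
$\left(-65031 - 437181\right) \left(287156 - 285915\right) = \left(-502212\right) 1241 = -623245092$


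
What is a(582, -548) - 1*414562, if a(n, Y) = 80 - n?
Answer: -415064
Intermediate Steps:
a(582, -548) - 1*414562 = (80 - 1*582) - 1*414562 = (80 - 582) - 414562 = -502 - 414562 = -415064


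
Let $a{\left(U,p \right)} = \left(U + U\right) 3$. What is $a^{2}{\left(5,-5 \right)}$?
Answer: $900$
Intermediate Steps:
$a{\left(U,p \right)} = 6 U$ ($a{\left(U,p \right)} = 2 U 3 = 6 U$)
$a^{2}{\left(5,-5 \right)} = \left(6 \cdot 5\right)^{2} = 30^{2} = 900$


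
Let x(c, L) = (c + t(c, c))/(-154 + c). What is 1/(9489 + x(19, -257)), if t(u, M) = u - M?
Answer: 135/1280996 ≈ 0.00010539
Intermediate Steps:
x(c, L) = c/(-154 + c) (x(c, L) = (c + (c - c))/(-154 + c) = (c + 0)/(-154 + c) = c/(-154 + c))
1/(9489 + x(19, -257)) = 1/(9489 + 19/(-154 + 19)) = 1/(9489 + 19/(-135)) = 1/(9489 + 19*(-1/135)) = 1/(9489 - 19/135) = 1/(1280996/135) = 135/1280996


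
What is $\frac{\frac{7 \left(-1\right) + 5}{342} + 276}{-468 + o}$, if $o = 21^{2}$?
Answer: $- \frac{47195}{4617} \approx -10.222$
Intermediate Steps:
$o = 441$
$\frac{\frac{7 \left(-1\right) + 5}{342} + 276}{-468 + o} = \frac{\frac{7 \left(-1\right) + 5}{342} + 276}{-468 + 441} = \frac{\left(-7 + 5\right) \frac{1}{342} + 276}{-27} = \left(\left(-2\right) \frac{1}{342} + 276\right) \left(- \frac{1}{27}\right) = \left(- \frac{1}{171} + 276\right) \left(- \frac{1}{27}\right) = \frac{47195}{171} \left(- \frac{1}{27}\right) = - \frac{47195}{4617}$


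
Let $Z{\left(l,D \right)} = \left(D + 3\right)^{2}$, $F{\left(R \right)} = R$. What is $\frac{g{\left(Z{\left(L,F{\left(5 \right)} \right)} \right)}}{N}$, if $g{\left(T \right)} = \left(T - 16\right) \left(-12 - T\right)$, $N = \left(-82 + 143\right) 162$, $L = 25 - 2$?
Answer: $- \frac{608}{1647} \approx -0.36916$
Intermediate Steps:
$L = 23$ ($L = 25 - 2 = 23$)
$Z{\left(l,D \right)} = \left(3 + D\right)^{2}$
$N = 9882$ ($N = 61 \cdot 162 = 9882$)
$g{\left(T \right)} = \left(-16 + T\right) \left(-12 - T\right)$
$\frac{g{\left(Z{\left(L,F{\left(5 \right)} \right)} \right)}}{N} = \frac{192 - \left(\left(3 + 5\right)^{2}\right)^{2} + 4 \left(3 + 5\right)^{2}}{9882} = \left(192 - \left(8^{2}\right)^{2} + 4 \cdot 8^{2}\right) \frac{1}{9882} = \left(192 - 64^{2} + 4 \cdot 64\right) \frac{1}{9882} = \left(192 - 4096 + 256\right) \frac{1}{9882} = \left(-3648\right) \frac{1}{9882} = - \frac{608}{1647}$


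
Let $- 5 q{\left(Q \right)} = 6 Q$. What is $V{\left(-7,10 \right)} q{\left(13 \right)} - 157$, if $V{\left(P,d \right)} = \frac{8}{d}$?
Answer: $- \frac{4237}{25} \approx -169.48$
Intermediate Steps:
$q{\left(Q \right)} = - \frac{6 Q}{5}$
$V{\left(-7,10 \right)} q{\left(13 \right)} - 157 = \frac{8}{10} \left(\left(- \frac{6}{5}\right) 13\right) - 157 = 8 \cdot \frac{1}{10} \left(- \frac{78}{5}\right) - 157 = \frac{4}{5} \left(- \frac{78}{5}\right) - 157 = - \frac{312}{25} - 157 = - \frac{4237}{25}$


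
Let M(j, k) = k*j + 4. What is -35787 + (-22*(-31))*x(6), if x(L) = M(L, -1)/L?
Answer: -108043/3 ≈ -36014.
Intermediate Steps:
M(j, k) = 4 + j*k (M(j, k) = j*k + 4 = 4 + j*k)
x(L) = (4 - L)/L (x(L) = (4 + L*(-1))/L = (4 - L)/L)
-35787 + (-22*(-31))*x(6) = -35787 + (-22*(-31))*((4 - 1*6)/6) = -35787 + 682*((4 - 6)/6) = -35787 + 682*((⅙)*(-2)) = -35787 + 682*(-⅓) = -35787 - 682/3 = -108043/3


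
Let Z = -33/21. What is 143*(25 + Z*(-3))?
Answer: 29744/7 ≈ 4249.1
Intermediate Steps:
Z = -11/7 (Z = -33*1/21 = -11/7 ≈ -1.5714)
143*(25 + Z*(-3)) = 143*(25 - 11/7*(-3)) = 143*(25 + 33/7) = 143*(208/7) = 29744/7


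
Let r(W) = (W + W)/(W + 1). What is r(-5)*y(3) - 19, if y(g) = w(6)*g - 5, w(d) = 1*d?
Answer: 27/2 ≈ 13.500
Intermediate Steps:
w(d) = d
y(g) = -5 + 6*g (y(g) = 6*g - 5 = -5 + 6*g)
r(W) = 2*W/(1 + W) (r(W) = (2*W)/(1 + W) = 2*W/(1 + W))
r(-5)*y(3) - 19 = (2*(-5)/(1 - 5))*(-5 + 6*3) - 19 = (2*(-5)/(-4))*(-5 + 18) - 19 = (2*(-5)*(-¼))*13 - 19 = (5/2)*13 - 19 = 65/2 - 19 = 27/2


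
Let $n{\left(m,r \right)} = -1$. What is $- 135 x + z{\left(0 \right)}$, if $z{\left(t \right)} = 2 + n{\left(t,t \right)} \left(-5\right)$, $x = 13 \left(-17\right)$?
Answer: $29842$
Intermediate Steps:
$x = -221$
$z{\left(t \right)} = 7$ ($z{\left(t \right)} = 2 - -5 = 2 + 5 = 7$)
$- 135 x + z{\left(0 \right)} = \left(-135\right) \left(-221\right) + 7 = 29835 + 7 = 29842$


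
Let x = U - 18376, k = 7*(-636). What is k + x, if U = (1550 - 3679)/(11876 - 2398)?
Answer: -216365913/9478 ≈ -22828.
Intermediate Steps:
U = -2129/9478 ≈ -0.22463
k = -4452
x = -174169857/9478 (x = -2129/9478 - 18376 = -174169857/9478 ≈ -18376.)
k + x = -4452 - 174169857/9478 = -216365913/9478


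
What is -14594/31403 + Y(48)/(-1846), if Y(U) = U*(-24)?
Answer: 4617866/28984969 ≈ 0.15932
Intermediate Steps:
Y(U) = -24*U
-14594/31403 + Y(48)/(-1846) = -14594/31403 - 24*48/(-1846) = -14594*1/31403 - 1152*(-1/1846) = -14594/31403 + 576/923 = 4617866/28984969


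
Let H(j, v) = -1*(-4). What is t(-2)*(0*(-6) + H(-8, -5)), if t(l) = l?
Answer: -8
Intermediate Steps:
H(j, v) = 4
t(-2)*(0*(-6) + H(-8, -5)) = -2*(0*(-6) + 4) = -2*(0 + 4) = -2*4 = -8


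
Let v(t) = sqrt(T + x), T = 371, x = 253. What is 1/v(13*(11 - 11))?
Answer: sqrt(39)/156 ≈ 0.040032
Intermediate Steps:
v(t) = 4*sqrt(39) (v(t) = sqrt(371 + 253) = sqrt(624) = 4*sqrt(39))
1/v(13*(11 - 11)) = 1/(4*sqrt(39)) = sqrt(39)/156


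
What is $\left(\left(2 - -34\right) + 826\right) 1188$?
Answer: $1024056$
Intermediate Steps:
$\left(\left(2 - -34\right) + 826\right) 1188 = \left(\left(2 + 34\right) + 826\right) 1188 = \left(36 + 826\right) 1188 = 862 \cdot 1188 = 1024056$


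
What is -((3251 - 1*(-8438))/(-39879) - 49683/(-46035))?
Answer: -53452046/67993695 ≈ -0.78613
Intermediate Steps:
-((3251 - 1*(-8438))/(-39879) - 49683/(-46035)) = -((3251 + 8438)*(-1/39879) - 49683*(-1/46035)) = -(11689*(-1/39879) + 16561/15345) = -(-11689/39879 + 16561/15345) = -1*53452046/67993695 = -53452046/67993695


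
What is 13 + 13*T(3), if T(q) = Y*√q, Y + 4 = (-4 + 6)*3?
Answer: 13 + 26*√3 ≈ 58.033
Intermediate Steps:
Y = 2 (Y = -4 + (-4 + 6)*3 = -4 + 2*3 = -4 + 6 = 2)
T(q) = 2*√q
13 + 13*T(3) = 13 + 13*(2*√3) = 13 + 26*√3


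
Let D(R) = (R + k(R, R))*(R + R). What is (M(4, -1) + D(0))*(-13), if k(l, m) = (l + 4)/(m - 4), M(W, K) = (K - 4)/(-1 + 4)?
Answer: 65/3 ≈ 21.667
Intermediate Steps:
M(W, K) = -4/3 + K/3 (M(W, K) = (-4 + K)/3 = (-4 + K)*(⅓) = -4/3 + K/3)
k(l, m) = (4 + l)/(-4 + m)
D(R) = 2*R*(R + (4 + R)/(-4 + R)) (D(R) = (R + (4 + R)/(-4 + R))*(R + R) = (R + (4 + R)/(-4 + R))*(2*R) = 2*R*(R + (4 + R)/(-4 + R)))
(M(4, -1) + D(0))*(-13) = ((-4/3 + (⅓)*(-1)) + 2*0*(4 + 0 + 0*(-4 + 0))/(-4 + 0))*(-13) = ((-4/3 - ⅓) + 2*0*(4 + 0 + 0*(-4))/(-4))*(-13) = (-5/3 + 2*0*(-¼)*(4 + 0 + 0))*(-13) = (-5/3 + 2*0*(-¼)*4)*(-13) = (-5/3 + 0)*(-13) = -5/3*(-13) = 65/3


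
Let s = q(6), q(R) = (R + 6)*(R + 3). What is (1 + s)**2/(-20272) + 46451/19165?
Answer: 713955307/388512880 ≈ 1.8377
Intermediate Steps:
q(R) = (3 + R)*(6 + R) (q(R) = (6 + R)*(3 + R) = (3 + R)*(6 + R))
s = 108 (s = 18 + 6**2 + 9*6 = 18 + 36 + 54 = 108)
(1 + s)**2/(-20272) + 46451/19165 = (1 + 108)**2/(-20272) + 46451/19165 = 109**2*(-1/20272) + 46451*(1/19165) = 11881*(-1/20272) + 46451/19165 = -11881/20272 + 46451/19165 = 713955307/388512880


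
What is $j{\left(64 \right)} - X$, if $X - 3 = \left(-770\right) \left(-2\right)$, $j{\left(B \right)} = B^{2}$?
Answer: $2553$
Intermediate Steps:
$X = 1543$ ($X = 3 - -1540 = 3 + 1540 = 1543$)
$j{\left(64 \right)} - X = 64^{2} - 1543 = 4096 - 1543 = 2553$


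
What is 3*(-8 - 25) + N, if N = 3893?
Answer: 3794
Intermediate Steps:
3*(-8 - 25) + N = 3*(-8 - 25) + 3893 = 3*(-33) + 3893 = -99 + 3893 = 3794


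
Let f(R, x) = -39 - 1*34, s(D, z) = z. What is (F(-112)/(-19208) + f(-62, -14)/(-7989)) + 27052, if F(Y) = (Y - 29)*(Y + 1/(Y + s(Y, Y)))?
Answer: 929841471975631/34373407488 ≈ 27051.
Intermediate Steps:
f(R, x) = -73 (f(R, x) = -39 - 34 = -73)
F(Y) = (-29 + Y)*(Y + 1/(2*Y)) (F(Y) = (Y - 29)*(Y + 1/(Y + Y)) = (-29 + Y)*(Y + 1/(2*Y)))
(F(-112)/(-19208) + f(-62, -14)/(-7989)) + 27052 = ((1/2 + (-112)**2 - 29*(-112) - 29/2/(-112))/(-19208) - 73/(-7989)) + 27052 = ((1/2 + 12544 + 3248 - 29/2*(-1/112))*(-1/19208) - 73*(-1/7989)) + 27052 = ((1/2 + 12544 + 3248 + 29/224)*(-1/19208) + 73/7989) + 27052 = ((3537549/224)*(-1/19208) + 73/7989) + 27052 = (-3537549/4302592 + 73/7989) + 27052 = -27947389745/34373407488 + 27052 = 929841471975631/34373407488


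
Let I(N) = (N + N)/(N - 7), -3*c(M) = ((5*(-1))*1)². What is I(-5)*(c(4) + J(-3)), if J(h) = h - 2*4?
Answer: -145/9 ≈ -16.111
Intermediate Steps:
J(h) = -8 + h (J(h) = h - 8 = -8 + h)
c(M) = -25/3 (c(M) = -((5*(-1))*1)²/3 = -(-5*1)²/3 = -⅓*(-5)² = -⅓*25 = -25/3)
I(N) = 2*N/(-7 + N) (I(N) = (2*N)/(-7 + N) = 2*N/(-7 + N))
I(-5)*(c(4) + J(-3)) = (2*(-5)/(-7 - 5))*(-25/3 + (-8 - 3)) = (2*(-5)/(-12))*(-25/3 - 11) = (2*(-5)*(-1/12))*(-58/3) = (⅚)*(-58/3) = -145/9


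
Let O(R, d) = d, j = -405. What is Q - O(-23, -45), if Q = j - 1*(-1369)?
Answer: 1009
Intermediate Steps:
Q = 964 (Q = -405 - 1*(-1369) = -405 + 1369 = 964)
Q - O(-23, -45) = 964 - 1*(-45) = 964 + 45 = 1009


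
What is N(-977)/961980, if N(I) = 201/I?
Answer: -67/313284820 ≈ -2.1386e-7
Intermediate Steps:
N(-977)/961980 = (201/(-977))/961980 = (201*(-1/977))*(1/961980) = -201/977*1/961980 = -67/313284820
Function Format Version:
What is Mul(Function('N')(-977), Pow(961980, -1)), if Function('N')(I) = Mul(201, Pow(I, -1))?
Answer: Rational(-67, 313284820) ≈ -2.1386e-7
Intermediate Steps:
Mul(Function('N')(-977), Pow(961980, -1)) = Mul(Mul(201, Pow(-977, -1)), Pow(961980, -1)) = Mul(Mul(201, Rational(-1, 977)), Rational(1, 961980)) = Mul(Rational(-201, 977), Rational(1, 961980)) = Rational(-67, 313284820)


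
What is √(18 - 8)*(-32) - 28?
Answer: -28 - 32*√10 ≈ -129.19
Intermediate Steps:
√(18 - 8)*(-32) - 28 = √10*(-32) - 28 = -32*√10 - 28 = -28 - 32*√10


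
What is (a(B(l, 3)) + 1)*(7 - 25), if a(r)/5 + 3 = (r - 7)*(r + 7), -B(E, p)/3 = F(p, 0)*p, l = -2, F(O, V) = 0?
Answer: 4662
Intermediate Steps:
B(E, p) = 0 (B(E, p) = -0*p = -3*0 = 0)
a(r) = -15 + 5*(-7 + r)*(7 + r) (a(r) = -15 + 5*((r - 7)*(r + 7)) = -15 + 5*((-7 + r)*(7 + r)) = -15 + 5*(-7 + r)*(7 + r))
(a(B(l, 3)) + 1)*(7 - 25) = ((-260 + 5*0²) + 1)*(7 - 25) = ((-260 + 5*0) + 1)*(-18) = ((-260 + 0) + 1)*(-18) = (-260 + 1)*(-18) = -259*(-18) = 4662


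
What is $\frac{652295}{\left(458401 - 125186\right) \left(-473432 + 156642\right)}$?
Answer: $- \frac{130459}{21111835970} \approx -6.1794 \cdot 10^{-6}$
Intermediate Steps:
$\frac{652295}{\left(458401 - 125186\right) \left(-473432 + 156642\right)} = \frac{652295}{333215 \left(-316790\right)} = \frac{652295}{-105559179850} = 652295 \left(- \frac{1}{105559179850}\right) = - \frac{130459}{21111835970}$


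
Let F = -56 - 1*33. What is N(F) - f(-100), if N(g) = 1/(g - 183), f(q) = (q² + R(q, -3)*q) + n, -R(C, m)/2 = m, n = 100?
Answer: -2584001/272 ≈ -9500.0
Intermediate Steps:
R(C, m) = -2*m
f(q) = 100 + q² + 6*q (f(q) = (q² + (-2*(-3))*q) + 100 = (q² + 6*q) + 100 = 100 + q² + 6*q)
F = -89 (F = -56 - 33 = -89)
N(g) = 1/(-183 + g)
N(F) - f(-100) = 1/(-183 - 89) - (100 + (-100)² + 6*(-100)) = 1/(-272) - (100 + 10000 - 600) = -1/272 - 1*9500 = -1/272 - 9500 = -2584001/272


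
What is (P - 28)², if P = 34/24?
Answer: 101761/144 ≈ 706.67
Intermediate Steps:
P = 17/12 (P = 34*(1/24) = 17/12 ≈ 1.4167)
(P - 28)² = (17/12 - 28)² = (-319/12)² = 101761/144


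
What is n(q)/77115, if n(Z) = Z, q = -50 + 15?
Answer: -7/15423 ≈ -0.00045387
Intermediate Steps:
q = -35
n(q)/77115 = -35/77115 = -35*1/77115 = -7/15423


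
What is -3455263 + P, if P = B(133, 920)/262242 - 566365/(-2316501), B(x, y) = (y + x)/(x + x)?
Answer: -62037594036510375167/17954522832708 ≈ -3.4553e+6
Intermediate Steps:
B(x, y) = (x + y)/(2*x) (B(x, y) = (x + y)/((2*x)) = (x + y)*(1/(2*x)) = (x + y)/(2*x))
P = 4390000767037/17954522832708 (P = ((½)*(133 + 920)/133)/262242 - 566365/(-2316501) = ((½)*(1/133)*1053)*(1/262242) - 566365*(-1/2316501) = (1053/266)*(1/262242) + 566365/2316501 = 117/7750708 + 566365/2316501 = 4390000767037/17954522832708 ≈ 0.24451)
-3455263 + P = -3455263 + 4390000767037/17954522832708 = -62037594036510375167/17954522832708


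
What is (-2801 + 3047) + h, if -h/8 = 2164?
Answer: -17066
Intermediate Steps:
h = -17312 (h = -8*2164 = -17312)
(-2801 + 3047) + h = (-2801 + 3047) - 17312 = 246 - 17312 = -17066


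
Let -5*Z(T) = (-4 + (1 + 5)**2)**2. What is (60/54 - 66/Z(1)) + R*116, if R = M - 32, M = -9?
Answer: -21909043/4608 ≈ -4754.6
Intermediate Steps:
Z(T) = -1024/5 (Z(T) = -(-4 + (1 + 5)**2)**2/5 = -(-4 + 6**2)**2/5 = -(-4 + 36)**2/5 = -1/5*32**2 = -1/5*1024 = -1024/5)
R = -41 (R = -9 - 32 = -41)
(60/54 - 66/Z(1)) + R*116 = (60/54 - 66/(-1024/5)) - 41*116 = (60*(1/54) - 66*(-5/1024)) - 4756 = (10/9 + 165/512) - 4756 = 6605/4608 - 4756 = -21909043/4608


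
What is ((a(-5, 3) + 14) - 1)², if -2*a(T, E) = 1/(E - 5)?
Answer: 2809/16 ≈ 175.56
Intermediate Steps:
a(T, E) = -1/(2*(-5 + E)) (a(T, E) = -1/(2*(E - 5)) = -1/(2*(-5 + E)))
((a(-5, 3) + 14) - 1)² = ((-1/(-10 + 2*3) + 14) - 1)² = ((-1/(-10 + 6) + 14) - 1)² = ((-1/(-4) + 14) - 1)² = ((-1*(-¼) + 14) - 1)² = ((¼ + 14) - 1)² = (57/4 - 1)² = (53/4)² = 2809/16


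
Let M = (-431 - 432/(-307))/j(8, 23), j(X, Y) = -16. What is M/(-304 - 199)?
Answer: -131885/2470736 ≈ -0.053379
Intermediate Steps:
M = 131885/4912 (M = (-431 - 432/(-307))/(-16) = (-431 - 432*(-1)/307)*(-1/16) = (-431 - 1*(-432/307))*(-1/16) = (-431 + 432/307)*(-1/16) = -131885/307*(-1/16) = 131885/4912 ≈ 26.850)
M/(-304 - 199) = 131885/(4912*(-304 - 199)) = (131885/4912)/(-503) = (131885/4912)*(-1/503) = -131885/2470736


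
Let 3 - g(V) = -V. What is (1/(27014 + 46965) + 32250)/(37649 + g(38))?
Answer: 2385822751/2788268510 ≈ 0.85566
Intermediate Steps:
g(V) = 3 + V (g(V) = 3 - (-1)*V = 3 + V)
(1/(27014 + 46965) + 32250)/(37649 + g(38)) = (1/(27014 + 46965) + 32250)/(37649 + (3 + 38)) = (1/73979 + 32250)/(37649 + 41) = (1/73979 + 32250)/37690 = (2385822751/73979)*(1/37690) = 2385822751/2788268510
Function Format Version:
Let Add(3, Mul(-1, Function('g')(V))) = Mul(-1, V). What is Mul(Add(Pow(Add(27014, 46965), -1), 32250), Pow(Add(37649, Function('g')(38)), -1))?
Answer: Rational(2385822751, 2788268510) ≈ 0.85566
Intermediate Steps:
Function('g')(V) = Add(3, V) (Function('g')(V) = Add(3, Mul(-1, Mul(-1, V))) = Add(3, V))
Mul(Add(Pow(Add(27014, 46965), -1), 32250), Pow(Add(37649, Function('g')(38)), -1)) = Mul(Add(Pow(Add(27014, 46965), -1), 32250), Pow(Add(37649, Add(3, 38)), -1)) = Mul(Add(Pow(73979, -1), 32250), Pow(Add(37649, 41), -1)) = Mul(Add(Rational(1, 73979), 32250), Pow(37690, -1)) = Mul(Rational(2385822751, 73979), Rational(1, 37690)) = Rational(2385822751, 2788268510)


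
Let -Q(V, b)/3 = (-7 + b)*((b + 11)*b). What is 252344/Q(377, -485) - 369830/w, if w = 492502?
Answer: -7835347679782/10444663520955 ≈ -0.75018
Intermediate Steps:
Q(V, b) = -3*b*(-7 + b)*(11 + b) (Q(V, b) = -3*(-7 + b)*(b + 11)*b = -3*(-7 + b)*(11 + b)*b = -3*(-7 + b)*b*(11 + b) = -3*b*(-7 + b)*(11 + b))
252344/Q(377, -485) - 369830/w = 252344/((3*(-485)*(77 - 1*(-485)² - 4*(-485)))) - 369830/492502 = 252344/((3*(-485)*(77 - 1*235225 + 1940))) - 369830*1/492502 = 252344/((3*(-485)*(77 - 235225 + 1940))) - 184915/246251 = 252344/((3*(-485)*(-233208))) - 184915/246251 = 252344/339317640 - 184915/246251 = 252344*(1/339317640) - 184915/246251 = 31543/42414705 - 184915/246251 = -7835347679782/10444663520955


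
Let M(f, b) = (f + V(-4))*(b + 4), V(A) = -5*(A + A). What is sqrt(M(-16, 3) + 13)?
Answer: sqrt(181) ≈ 13.454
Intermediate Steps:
V(A) = -10*A
M(f, b) = (4 + b)*(40 + f) (M(f, b) = (f - 10*(-4))*(b + 4) = (f + 40)*(4 + b) = (40 + f)*(4 + b) = (4 + b)*(40 + f))
sqrt(M(-16, 3) + 13) = sqrt((160 + 4*(-16) + 40*3 + 3*(-16)) + 13) = sqrt((160 - 64 + 120 - 48) + 13) = sqrt(168 + 13) = sqrt(181)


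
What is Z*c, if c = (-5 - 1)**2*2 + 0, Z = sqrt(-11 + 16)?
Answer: 72*sqrt(5) ≈ 161.00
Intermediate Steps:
Z = sqrt(5) ≈ 2.2361
c = 72 (c = (-6)**2*2 + 0 = 36*2 + 0 = 72 + 0 = 72)
Z*c = sqrt(5)*72 = 72*sqrt(5)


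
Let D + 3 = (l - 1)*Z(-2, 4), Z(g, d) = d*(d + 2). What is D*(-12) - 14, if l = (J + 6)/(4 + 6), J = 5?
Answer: -34/5 ≈ -6.8000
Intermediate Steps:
Z(g, d) = d*(2 + d)
l = 11/10 (l = (5 + 6)/(4 + 6) = 11/10 ≈ 1.1000)
D = -⅗ (D = -3 + (11/10 - 1)*(4*(2 + 4)) = -3 + (4*6)/10 = -3 + (⅒)*24 = -3 + 12/5 = -⅗ ≈ -0.60000)
D*(-12) - 14 = -⅗*(-12) - 14 = 36/5 - 14 = -34/5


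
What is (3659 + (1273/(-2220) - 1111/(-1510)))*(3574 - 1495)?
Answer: 850050708507/111740 ≈ 7.6074e+6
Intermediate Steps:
(3659 + (1273/(-2220) - 1111/(-1510)))*(3574 - 1495) = (3659 + (1273*(-1/2220) - 1111*(-1/1510)))*2079 = (3659 + (-1273/2220 + 1111/1510))*2079 = (3659 + 54419/335220)*2079 = (1226624399/335220)*2079 = 850050708507/111740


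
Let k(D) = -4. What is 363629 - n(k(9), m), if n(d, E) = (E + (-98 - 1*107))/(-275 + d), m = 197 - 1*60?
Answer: 101452423/279 ≈ 3.6363e+5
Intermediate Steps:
m = 137 (m = 197 - 60 = 137)
n(d, E) = (-205 + E)/(-275 + d) (n(d, E) = (E + (-98 - 107))/(-275 + d) = (E - 205)/(-275 + d) = (-205 + E)/(-275 + d))
363629 - n(k(9), m) = 363629 - (-205 + 137)/(-275 - 4) = 363629 - (-68)/(-279) = 363629 - (-1)*(-68)/279 = 363629 - 1*68/279 = 363629 - 68/279 = 101452423/279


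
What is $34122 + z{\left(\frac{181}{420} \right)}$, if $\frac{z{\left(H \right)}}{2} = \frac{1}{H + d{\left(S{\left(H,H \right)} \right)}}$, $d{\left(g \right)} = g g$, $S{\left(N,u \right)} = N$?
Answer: $\frac{3712178082}{108781} \approx 34125.0$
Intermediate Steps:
$d{\left(g \right)} = g^{2}$
$z{\left(H \right)} = \frac{2}{H + H^{2}}$
$34122 + z{\left(\frac{181}{420} \right)} = 34122 + \frac{2}{\frac{181}{420} \left(1 + \frac{181}{420}\right)} = 34122 + 2 \cdot \frac{420}{181} \frac{1}{\frac{601}{420}} = 34122 + 2 \cdot \frac{420}{181} \cdot \frac{420}{601} = 34122 + \frac{352800}{108781} = \frac{3712178082}{108781}$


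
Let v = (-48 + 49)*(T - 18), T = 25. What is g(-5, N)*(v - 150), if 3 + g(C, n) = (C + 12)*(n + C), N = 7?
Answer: -1573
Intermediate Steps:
v = 7 (v = (-48 + 49)*(25 - 18) = 1*7 = 7)
g(C, n) = -3 + (12 + C)*(C + n) (g(C, n) = -3 + (C + 12)*(n + C) = -3 + (12 + C)*(C + n))
g(-5, N)*(v - 150) = (-3 + (-5)² + 12*(-5) + 12*7 - 5*7)*(7 - 150) = (-3 + 25 - 60 + 84 - 35)*(-143) = 11*(-143) = -1573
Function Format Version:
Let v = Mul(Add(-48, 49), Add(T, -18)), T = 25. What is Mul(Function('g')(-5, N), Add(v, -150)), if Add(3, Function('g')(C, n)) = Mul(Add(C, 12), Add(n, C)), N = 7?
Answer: -1573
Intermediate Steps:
v = 7 (v = Mul(Add(-48, 49), Add(25, -18)) = Mul(1, 7) = 7)
Function('g')(C, n) = Add(-3, Mul(Add(12, C), Add(C, n))) (Function('g')(C, n) = Add(-3, Mul(Add(C, 12), Add(n, C))) = Add(-3, Mul(Add(12, C), Add(C, n))))
Mul(Function('g')(-5, N), Add(v, -150)) = Mul(Add(-3, Pow(-5, 2), Mul(12, -5), Mul(12, 7), Mul(-5, 7)), Add(7, -150)) = Mul(Add(-3, 25, -60, 84, -35), -143) = Mul(11, -143) = -1573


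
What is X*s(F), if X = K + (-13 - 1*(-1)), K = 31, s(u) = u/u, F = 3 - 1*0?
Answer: 19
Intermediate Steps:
F = 3 (F = 3 + 0 = 3)
s(u) = 1
X = 19 (X = 31 + (-13 - 1*(-1)) = 31 + (-13 + 1) = 31 - 12 = 19)
X*s(F) = 19*1 = 19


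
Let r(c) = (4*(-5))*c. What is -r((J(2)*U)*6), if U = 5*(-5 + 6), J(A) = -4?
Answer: -2400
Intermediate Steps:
U = 5 (U = 5*1 = 5)
r(c) = -20*c
-r((J(2)*U)*6) = -(-20)*-4*5*6 = -(-20)*(-20*6) = -(-20)*(-120) = -1*2400 = -2400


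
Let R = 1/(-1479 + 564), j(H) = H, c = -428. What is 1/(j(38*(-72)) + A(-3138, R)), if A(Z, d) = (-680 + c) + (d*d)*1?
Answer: -837225/3218292899 ≈ -0.00026015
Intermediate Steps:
R = -1/915 (R = 1/(-915) = -1/915 ≈ -0.0010929)
A(Z, d) = -1108 + d² (A(Z, d) = (-680 - 428) + (d*d)*1 = -1108 + d²*1 = -1108 + d²)
1/(j(38*(-72)) + A(-3138, R)) = 1/(38*(-72) + (-1108 + (-1/915)²)) = 1/(-2736 + (-1108 + 1/837225)) = 1/(-2736 - 927645299/837225) = 1/(-3218292899/837225) = -837225/3218292899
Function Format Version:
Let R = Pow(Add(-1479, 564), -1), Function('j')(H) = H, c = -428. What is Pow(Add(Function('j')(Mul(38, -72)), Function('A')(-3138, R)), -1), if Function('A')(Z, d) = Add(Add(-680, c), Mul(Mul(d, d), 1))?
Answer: Rational(-837225, 3218292899) ≈ -0.00026015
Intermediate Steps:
R = Rational(-1, 915) (R = Pow(-915, -1) = Rational(-1, 915) ≈ -0.0010929)
Function('A')(Z, d) = Add(-1108, Pow(d, 2)) (Function('A')(Z, d) = Add(Add(-680, -428), Mul(Mul(d, d), 1)) = Add(-1108, Mul(Pow(d, 2), 1)) = Add(-1108, Pow(d, 2)))
Pow(Add(Function('j')(Mul(38, -72)), Function('A')(-3138, R)), -1) = Pow(Add(Mul(38, -72), Add(-1108, Pow(Rational(-1, 915), 2))), -1) = Pow(Add(-2736, Add(-1108, Rational(1, 837225))), -1) = Pow(Add(-2736, Rational(-927645299, 837225)), -1) = Pow(Rational(-3218292899, 837225), -1) = Rational(-837225, 3218292899)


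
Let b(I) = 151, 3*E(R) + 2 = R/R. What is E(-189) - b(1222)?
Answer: -454/3 ≈ -151.33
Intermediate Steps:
E(R) = -⅓ (E(R) = -⅔ + (R/R)/3 = -⅔ + (⅓)*1 = -⅔ + ⅓ = -⅓)
E(-189) - b(1222) = -⅓ - 1*151 = -⅓ - 151 = -454/3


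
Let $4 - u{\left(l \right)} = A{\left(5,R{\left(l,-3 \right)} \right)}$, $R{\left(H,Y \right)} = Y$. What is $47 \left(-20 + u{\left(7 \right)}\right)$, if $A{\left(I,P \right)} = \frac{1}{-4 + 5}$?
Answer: $-799$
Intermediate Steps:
$A{\left(I,P \right)} = 1$ ($A{\left(I,P \right)} = 1^{-1} = 1$)
$u{\left(l \right)} = 3$ ($u{\left(l \right)} = 4 - 1 = 3$)
$47 \left(-20 + u{\left(7 \right)}\right) = 47 \left(-20 + 3\right) = 47 \left(-17\right) = -799$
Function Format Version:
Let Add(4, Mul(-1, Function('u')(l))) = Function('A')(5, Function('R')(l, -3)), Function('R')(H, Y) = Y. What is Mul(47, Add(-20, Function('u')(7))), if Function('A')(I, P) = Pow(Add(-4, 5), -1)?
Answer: -799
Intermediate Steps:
Function('A')(I, P) = 1 (Function('A')(I, P) = Pow(1, -1) = 1)
Function('u')(l) = 3 (Function('u')(l) = Add(4, Mul(-1, 1)) = Add(4, -1) = 3)
Mul(47, Add(-20, Function('u')(7))) = Mul(47, Add(-20, 3)) = Mul(47, -17) = -799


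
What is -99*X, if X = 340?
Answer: -33660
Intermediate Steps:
-99*X = -99*340 = -33660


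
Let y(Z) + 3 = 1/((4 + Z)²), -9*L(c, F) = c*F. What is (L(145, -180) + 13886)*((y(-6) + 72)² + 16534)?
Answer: 2864304289/8 ≈ 3.5804e+8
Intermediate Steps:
L(c, F) = -F*c/9 (L(c, F) = -c*F/9 = -F*c/9)
y(Z) = -3 + (4 + Z)⁻² (y(Z) = -3 + 1/((4 + Z)²) = -3 + (4 + Z)⁻²)
(L(145, -180) + 13886)*((y(-6) + 72)² + 16534) = (-⅑*(-180)*145 + 13886)*(((-3 + (4 - 6)⁻²) + 72)² + 16534) = (2900 + 13886)*(((-3 + (-2)⁻²) + 72)² + 16534) = 16786*(((-3 + ¼) + 72)² + 16534) = 16786*((-11/4 + 72)² + 16534) = 16786*((277/4)² + 16534) = 16786*(76729/16 + 16534) = 16786*(341273/16) = 2864304289/8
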